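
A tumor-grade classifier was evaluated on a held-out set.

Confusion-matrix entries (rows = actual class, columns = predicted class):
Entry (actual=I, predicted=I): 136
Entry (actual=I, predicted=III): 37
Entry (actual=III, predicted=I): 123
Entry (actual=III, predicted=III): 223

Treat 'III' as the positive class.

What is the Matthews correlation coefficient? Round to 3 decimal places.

MCC = (TP·TN − FP·FN) / √((TP+FP)(TP+FN)(TN+FP)(TN+FN))
Numerator = 223·136 − 37·123 = 25777
Denominator = √(260·346·173·259) = √4030837720 = 63488.8787
MCC = 25777 / 63488.8787 = 0.406

0.406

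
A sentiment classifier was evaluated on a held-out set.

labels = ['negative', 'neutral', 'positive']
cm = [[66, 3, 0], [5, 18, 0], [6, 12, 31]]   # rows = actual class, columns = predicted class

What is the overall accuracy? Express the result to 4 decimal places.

Accuracy = trace / total = (66+18+31=115) / 141 = 115/141 = 0.8156

0.8156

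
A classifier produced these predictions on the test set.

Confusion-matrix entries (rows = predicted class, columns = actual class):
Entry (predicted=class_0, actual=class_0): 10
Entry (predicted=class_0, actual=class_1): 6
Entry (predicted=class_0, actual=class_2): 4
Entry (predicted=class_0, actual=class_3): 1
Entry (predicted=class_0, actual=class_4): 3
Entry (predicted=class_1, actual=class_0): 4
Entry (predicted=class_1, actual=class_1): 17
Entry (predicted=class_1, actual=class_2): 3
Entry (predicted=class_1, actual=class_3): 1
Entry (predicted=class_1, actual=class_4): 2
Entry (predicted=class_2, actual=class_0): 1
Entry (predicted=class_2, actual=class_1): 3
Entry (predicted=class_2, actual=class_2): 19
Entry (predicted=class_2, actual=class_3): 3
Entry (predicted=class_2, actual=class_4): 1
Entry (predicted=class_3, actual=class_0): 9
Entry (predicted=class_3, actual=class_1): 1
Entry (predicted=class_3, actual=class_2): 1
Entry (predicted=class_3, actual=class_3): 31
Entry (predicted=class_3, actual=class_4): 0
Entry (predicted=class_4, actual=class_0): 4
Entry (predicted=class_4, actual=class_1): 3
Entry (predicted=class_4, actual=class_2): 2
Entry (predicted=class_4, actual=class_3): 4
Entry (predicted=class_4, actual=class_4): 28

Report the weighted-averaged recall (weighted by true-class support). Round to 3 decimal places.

0.652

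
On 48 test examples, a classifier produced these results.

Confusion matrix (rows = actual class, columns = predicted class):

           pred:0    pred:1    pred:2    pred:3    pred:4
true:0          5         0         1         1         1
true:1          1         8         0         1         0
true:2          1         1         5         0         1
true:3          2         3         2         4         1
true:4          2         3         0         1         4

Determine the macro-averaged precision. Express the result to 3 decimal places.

Per-class precision (TP/(TP+FP)):
  0: TP=5, FP=1+1+2+2=6 → 5/11 = 0.4545
  1: TP=8, FP=0+1+3+3=7 → 8/15 = 0.5333
  2: TP=5, FP=1+0+2+0=3 → 5/8 = 0.6250
  3: TP=4, FP=1+1+0+1=3 → 4/7 = 0.5714
  4: TP=4, FP=1+0+1+1=3 → 4/7 = 0.5714
Macro-precision = mean = (0.4545 + 0.5333 + 0.6250 + 0.5714 + 0.5714) / 5 = 0.551

0.551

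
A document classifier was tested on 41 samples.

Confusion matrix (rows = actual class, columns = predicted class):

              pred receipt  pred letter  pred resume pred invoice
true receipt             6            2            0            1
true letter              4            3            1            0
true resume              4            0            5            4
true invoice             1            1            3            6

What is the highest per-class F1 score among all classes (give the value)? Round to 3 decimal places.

Per-class F1 score (2·TP/(2·TP+FP+FN)):
  receipt: TP=6, FP=4+4+1=9, FN=2+0+1=3 → 12/24 = 0.5000
  letter: TP=3, FP=2+0+1=3, FN=4+1+0=5 → 6/14 = 0.4286
  resume: TP=5, FP=0+1+3=4, FN=4+0+4=8 → 10/22 = 0.4545
  invoice: TP=6, FP=1+0+4=5, FN=1+1+3=5 → 12/22 = 0.5455
Highest is class 'invoice' with F1 score = 0.545.

0.545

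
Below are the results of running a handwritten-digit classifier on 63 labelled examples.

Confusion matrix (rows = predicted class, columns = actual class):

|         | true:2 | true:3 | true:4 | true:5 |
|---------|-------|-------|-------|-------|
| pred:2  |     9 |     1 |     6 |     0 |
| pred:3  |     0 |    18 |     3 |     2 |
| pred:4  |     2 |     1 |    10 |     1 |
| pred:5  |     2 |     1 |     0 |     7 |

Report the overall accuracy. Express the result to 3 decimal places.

0.698

Accuracy = trace / total = (9+18+10+7=44) / 63 = 44/63 = 0.698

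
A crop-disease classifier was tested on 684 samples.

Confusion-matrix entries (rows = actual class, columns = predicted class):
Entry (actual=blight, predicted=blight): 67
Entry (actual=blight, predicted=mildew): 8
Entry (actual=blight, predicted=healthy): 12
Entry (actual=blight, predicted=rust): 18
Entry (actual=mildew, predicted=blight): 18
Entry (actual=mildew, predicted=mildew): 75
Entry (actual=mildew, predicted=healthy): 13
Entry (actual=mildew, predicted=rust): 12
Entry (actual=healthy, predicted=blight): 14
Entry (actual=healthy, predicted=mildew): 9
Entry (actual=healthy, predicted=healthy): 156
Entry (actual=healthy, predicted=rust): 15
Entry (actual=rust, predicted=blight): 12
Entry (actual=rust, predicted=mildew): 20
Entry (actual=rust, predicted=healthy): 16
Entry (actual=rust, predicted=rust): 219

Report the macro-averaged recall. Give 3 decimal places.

0.725

Per-class recall (TP/(TP+FN)):
  blight: TP=67, FN=8+12+18=38 → 67/105 = 0.6381
  mildew: TP=75, FN=18+13+12=43 → 75/118 = 0.6356
  healthy: TP=156, FN=14+9+15=38 → 156/194 = 0.8041
  rust: TP=219, FN=12+20+16=48 → 219/267 = 0.8202
Macro-recall = mean = (0.6381 + 0.6356 + 0.8041 + 0.8202) / 4 = 0.725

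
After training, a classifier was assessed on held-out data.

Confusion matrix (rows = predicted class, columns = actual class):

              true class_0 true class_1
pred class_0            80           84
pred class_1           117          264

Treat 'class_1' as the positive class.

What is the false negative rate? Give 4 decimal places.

FNR = FN/(FN+TP) = 84/(84+264) = 0.2414

0.2414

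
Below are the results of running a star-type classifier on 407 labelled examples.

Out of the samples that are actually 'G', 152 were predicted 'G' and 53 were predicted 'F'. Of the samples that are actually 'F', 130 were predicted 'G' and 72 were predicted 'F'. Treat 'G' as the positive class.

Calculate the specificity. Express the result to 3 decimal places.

Specificity = TN/(TN+FP) = 72/(72+130) = 0.356

0.356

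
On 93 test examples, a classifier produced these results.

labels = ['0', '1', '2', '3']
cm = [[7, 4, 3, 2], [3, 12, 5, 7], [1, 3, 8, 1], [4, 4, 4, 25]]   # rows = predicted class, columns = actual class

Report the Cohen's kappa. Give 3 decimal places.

0.388

Observed agreement pₒ = trace/N = 52/93 = 0.5591
Expected agreement pₑ = Σ (rowᵢ·colᵢ)/N² = (15·16 + 23·27 + 20·13 + 35·37)/93² = 0.2793
κ = (pₒ − pₑ)/(1 − pₑ) = (0.5591 − 0.2793)/(1 − 0.2793) = 0.388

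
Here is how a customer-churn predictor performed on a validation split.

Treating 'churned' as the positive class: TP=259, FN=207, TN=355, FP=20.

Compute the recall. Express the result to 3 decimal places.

Recall = TP/(TP+FN) = 259/(259+207) = 259/466 = 0.556

0.556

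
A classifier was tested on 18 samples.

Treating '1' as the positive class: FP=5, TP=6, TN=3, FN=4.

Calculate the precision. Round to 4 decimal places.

0.5455

Precision = TP/(TP+FP) = 6/(6+5) = 6/11 = 0.5455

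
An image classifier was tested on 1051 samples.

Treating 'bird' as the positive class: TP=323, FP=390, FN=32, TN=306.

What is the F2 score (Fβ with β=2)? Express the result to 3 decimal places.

0.757

Fβ = (1+β²)·TP / ((1+β²)·TP + β²·FN + FP), with β²=4
= 5·323 / (5·323 + 4·32 + 390) = 0.757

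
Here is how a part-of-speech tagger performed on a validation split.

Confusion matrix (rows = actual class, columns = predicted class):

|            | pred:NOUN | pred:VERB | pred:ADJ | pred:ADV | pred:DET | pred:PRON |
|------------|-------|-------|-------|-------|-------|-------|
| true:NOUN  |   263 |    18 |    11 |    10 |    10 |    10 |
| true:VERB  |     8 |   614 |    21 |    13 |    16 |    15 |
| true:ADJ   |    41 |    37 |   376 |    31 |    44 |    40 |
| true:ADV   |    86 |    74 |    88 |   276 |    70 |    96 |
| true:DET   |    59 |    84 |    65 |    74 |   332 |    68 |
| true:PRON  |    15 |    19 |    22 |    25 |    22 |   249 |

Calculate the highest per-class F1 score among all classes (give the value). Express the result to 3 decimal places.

0.801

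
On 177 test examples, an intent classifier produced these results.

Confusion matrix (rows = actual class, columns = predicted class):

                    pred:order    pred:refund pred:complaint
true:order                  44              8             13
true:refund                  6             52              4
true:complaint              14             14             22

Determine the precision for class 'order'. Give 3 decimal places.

0.688

precision = TP/(TP+FP).
order: TP=44, FP=6+14=20 → 44/64 = 0.6875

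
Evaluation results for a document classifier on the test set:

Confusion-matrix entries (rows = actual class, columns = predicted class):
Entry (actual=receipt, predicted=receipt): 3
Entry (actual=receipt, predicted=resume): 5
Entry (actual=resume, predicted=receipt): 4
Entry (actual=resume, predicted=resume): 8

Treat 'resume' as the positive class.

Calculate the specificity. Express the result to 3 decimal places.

0.375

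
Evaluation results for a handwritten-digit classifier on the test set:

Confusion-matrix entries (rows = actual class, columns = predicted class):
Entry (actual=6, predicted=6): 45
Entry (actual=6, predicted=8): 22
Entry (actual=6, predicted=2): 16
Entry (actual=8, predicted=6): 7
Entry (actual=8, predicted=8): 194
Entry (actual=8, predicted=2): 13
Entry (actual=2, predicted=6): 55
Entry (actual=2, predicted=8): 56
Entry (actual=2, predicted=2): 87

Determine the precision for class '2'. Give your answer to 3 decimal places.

0.750

Treat '2' as positive and all other classes as negative.
precision = TP/(TP+FP).
2: TP=87, FP=16+13=29 → 87/116 = 0.7500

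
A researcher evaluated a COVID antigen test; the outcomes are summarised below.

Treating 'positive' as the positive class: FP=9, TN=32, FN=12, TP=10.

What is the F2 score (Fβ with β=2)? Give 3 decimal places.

0.467

Fβ = (1+β²)·TP / ((1+β²)·TP + β²·FN + FP), with β²=4
= 5·10 / (5·10 + 4·12 + 9) = 0.467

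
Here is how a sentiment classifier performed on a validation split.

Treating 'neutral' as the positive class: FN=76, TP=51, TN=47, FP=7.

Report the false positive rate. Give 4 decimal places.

0.1296

FPR = FP/(FP+TN) = 7/(7+47) = 0.1296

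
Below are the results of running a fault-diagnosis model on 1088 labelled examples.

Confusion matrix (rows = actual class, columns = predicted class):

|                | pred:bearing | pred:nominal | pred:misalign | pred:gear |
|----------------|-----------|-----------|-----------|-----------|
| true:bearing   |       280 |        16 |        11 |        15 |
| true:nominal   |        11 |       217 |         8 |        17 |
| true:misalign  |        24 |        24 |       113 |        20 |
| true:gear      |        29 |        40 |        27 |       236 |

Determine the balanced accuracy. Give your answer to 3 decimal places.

Balanced accuracy = mean of per-class recall.
  bearing: recall = 280/322 = 0.8696
  nominal: recall = 217/253 = 0.8577
  misalign: recall = 113/181 = 0.6243
  gear: recall = 236/332 = 0.7108
Mean = (0.8696 + 0.8577 + 0.6243 + 0.7108) / 4 = 0.766

0.766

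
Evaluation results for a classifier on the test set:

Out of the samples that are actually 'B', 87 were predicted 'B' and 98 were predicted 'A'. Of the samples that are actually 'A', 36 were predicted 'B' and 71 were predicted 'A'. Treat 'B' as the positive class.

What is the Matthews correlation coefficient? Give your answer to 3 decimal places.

MCC = (TP·TN − FP·FN) / √((TP+FP)(TP+FN)(TN+FP)(TN+FN))
Numerator = 87·71 − 36·98 = 2649
Denominator = √(123·185·107·169) = √411478665 = 20284.9369
MCC = 2649 / 20284.9369 = 0.131

0.131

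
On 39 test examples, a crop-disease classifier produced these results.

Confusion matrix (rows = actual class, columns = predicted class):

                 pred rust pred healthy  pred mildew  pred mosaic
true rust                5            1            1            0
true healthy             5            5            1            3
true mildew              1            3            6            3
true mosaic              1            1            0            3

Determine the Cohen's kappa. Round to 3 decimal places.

0.321

Observed agreement pₒ = trace/N = 19/39 = 0.4872
Expected agreement pₑ = Σ (rowᵢ·colᵢ)/N² = (7·12 + 14·10 + 13·8 + 5·9)/39² = 0.2452
κ = (pₒ − pₑ)/(1 − pₑ) = (0.4872 − 0.2452)/(1 − 0.2452) = 0.321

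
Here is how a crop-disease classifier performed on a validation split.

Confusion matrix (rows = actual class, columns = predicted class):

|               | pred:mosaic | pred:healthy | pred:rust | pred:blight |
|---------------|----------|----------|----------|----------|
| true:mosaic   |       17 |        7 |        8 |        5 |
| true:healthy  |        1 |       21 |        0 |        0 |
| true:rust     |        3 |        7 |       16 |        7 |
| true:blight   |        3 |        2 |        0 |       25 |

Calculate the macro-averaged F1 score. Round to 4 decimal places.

0.6442

Per-class F1 score (2·TP/(2·TP+FP+FN)):
  mosaic: TP=17, FP=1+3+3=7, FN=7+8+5=20 → 34/61 = 0.55738
  healthy: TP=21, FP=7+7+2=16, FN=1+0+0=1 → 42/59 = 0.71186
  rust: TP=16, FP=8+0+0=8, FN=3+7+7=17 → 32/57 = 0.56140
  blight: TP=25, FP=5+0+7=12, FN=3+2+0=5 → 50/67 = 0.74627
Macro-F1 score = mean = (0.55738 + 0.71186 + 0.56140 + 0.74627) / 4 = 0.6442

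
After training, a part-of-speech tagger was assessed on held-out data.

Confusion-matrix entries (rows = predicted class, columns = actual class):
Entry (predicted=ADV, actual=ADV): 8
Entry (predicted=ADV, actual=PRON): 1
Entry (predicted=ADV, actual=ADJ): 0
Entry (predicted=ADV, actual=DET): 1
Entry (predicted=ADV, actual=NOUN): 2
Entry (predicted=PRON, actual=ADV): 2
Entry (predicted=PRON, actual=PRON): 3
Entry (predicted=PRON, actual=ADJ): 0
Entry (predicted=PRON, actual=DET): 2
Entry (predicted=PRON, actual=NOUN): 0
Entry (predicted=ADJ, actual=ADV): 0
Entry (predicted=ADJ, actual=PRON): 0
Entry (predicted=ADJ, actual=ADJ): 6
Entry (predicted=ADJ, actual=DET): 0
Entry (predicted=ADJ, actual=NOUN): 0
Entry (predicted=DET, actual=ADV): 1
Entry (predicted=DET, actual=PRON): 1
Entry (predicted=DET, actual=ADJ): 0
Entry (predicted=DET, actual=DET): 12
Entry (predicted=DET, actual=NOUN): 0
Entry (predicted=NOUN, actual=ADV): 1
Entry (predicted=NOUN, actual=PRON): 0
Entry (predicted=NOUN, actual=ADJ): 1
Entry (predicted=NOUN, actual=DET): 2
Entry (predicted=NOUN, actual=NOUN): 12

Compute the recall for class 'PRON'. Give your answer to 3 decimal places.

recall = TP/(TP+FN).
PRON: TP=3, FN=1+0+1+0=2 → 3/5 = 0.6000

0.600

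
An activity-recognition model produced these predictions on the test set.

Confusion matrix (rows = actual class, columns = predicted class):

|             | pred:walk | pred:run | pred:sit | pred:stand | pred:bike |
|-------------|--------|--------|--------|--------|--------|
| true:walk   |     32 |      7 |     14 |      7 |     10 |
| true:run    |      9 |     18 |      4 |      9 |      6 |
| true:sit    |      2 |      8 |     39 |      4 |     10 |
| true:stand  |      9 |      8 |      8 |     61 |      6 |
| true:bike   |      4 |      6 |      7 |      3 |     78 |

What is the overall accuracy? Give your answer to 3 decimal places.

0.618

Accuracy = trace / total = (32+18+39+61+78=228) / 369 = 228/369 = 0.618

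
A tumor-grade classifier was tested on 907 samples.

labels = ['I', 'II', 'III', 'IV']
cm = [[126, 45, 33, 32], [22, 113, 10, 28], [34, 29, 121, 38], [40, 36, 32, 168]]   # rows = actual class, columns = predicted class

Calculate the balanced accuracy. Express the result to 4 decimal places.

0.5852

Balanced accuracy = mean of per-class recall.
  I: recall = 126/236 = 0.53390
  II: recall = 113/173 = 0.65318
  III: recall = 121/222 = 0.54505
  IV: recall = 168/276 = 0.60870
Mean = (0.53390 + 0.65318 + 0.54505 + 0.60870) / 4 = 0.5852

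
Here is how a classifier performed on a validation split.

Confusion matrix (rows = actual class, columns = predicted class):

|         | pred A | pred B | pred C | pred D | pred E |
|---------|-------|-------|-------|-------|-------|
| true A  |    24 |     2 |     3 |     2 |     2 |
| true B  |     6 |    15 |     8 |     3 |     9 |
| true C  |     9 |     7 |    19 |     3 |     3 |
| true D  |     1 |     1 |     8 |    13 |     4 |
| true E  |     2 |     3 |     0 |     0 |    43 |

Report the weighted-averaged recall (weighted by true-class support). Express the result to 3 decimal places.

0.600

Per-class recall (TP/(TP+FN)):
  A: TP=24, FN=2+3+2+2=9 → 24/33 = 0.7273
  B: TP=15, FN=6+8+3+9=26 → 15/41 = 0.3659
  C: TP=19, FN=9+7+3+3=22 → 19/41 = 0.4634
  D: TP=13, FN=1+1+8+4=14 → 13/27 = 0.4815
  E: TP=43, FN=2+3+0+0=5 → 43/48 = 0.8958
Weighted-recall = Σ (supportᵢ/N)·recallᵢ with N=190: (33/190)·0.7273 + (41/190)·0.3659 + (41/190)·0.4634 + (27/190)·0.4815 + (48/190)·0.8958 = 0.600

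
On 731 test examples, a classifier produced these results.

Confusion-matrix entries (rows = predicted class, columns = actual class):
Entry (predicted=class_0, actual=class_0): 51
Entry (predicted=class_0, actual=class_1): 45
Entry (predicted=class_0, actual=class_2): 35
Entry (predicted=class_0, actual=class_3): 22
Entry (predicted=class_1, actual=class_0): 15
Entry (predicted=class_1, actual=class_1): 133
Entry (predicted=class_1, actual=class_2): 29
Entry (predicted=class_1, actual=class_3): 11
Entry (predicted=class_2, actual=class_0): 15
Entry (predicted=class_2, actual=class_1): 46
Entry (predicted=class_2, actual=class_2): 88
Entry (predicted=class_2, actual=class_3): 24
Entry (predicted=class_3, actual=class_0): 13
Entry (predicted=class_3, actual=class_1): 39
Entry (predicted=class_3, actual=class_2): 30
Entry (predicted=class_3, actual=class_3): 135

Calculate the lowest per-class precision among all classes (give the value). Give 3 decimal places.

Per-class precision (TP/(TP+FP)):
  class_0: TP=51, FP=45+35+22=102 → 51/153 = 0.3333
  class_1: TP=133, FP=15+29+11=55 → 133/188 = 0.7074
  class_2: TP=88, FP=15+46+24=85 → 88/173 = 0.5087
  class_3: TP=135, FP=13+39+30=82 → 135/217 = 0.6221
Lowest is class 'class_0' with precision = 0.333.

0.333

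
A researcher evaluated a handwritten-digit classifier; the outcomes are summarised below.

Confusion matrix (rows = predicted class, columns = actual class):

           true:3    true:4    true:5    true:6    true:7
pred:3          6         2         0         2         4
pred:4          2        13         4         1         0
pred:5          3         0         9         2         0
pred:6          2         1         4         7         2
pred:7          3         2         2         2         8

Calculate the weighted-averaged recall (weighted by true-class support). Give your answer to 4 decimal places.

0.5309

Per-class recall (TP/(TP+FN)):
  3: TP=6, FN=2+3+2+3=10 → 6/16 = 0.37500
  4: TP=13, FN=2+0+1+2=5 → 13/18 = 0.72222
  5: TP=9, FN=0+4+4+2=10 → 9/19 = 0.47368
  6: TP=7, FN=2+1+2+2=7 → 7/14 = 0.50000
  7: TP=8, FN=4+0+0+2=6 → 8/14 = 0.57143
Weighted-recall = Σ (supportᵢ/N)·recallᵢ with N=81: (16/81)·0.37500 + (18/81)·0.72222 + (19/81)·0.47368 + (14/81)·0.50000 + (14/81)·0.57143 = 0.5309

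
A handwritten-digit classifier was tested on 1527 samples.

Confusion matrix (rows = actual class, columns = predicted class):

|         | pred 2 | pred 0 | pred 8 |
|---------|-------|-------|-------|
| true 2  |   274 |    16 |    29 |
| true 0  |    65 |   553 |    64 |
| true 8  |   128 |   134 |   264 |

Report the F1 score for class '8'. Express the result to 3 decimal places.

0.598

Take TP from the diagonal, FP from the rest of the '8' prediction marginal, FN from the rest of the '8' actual marginal.
F1 score = 2·TP/(2·TP+FP+FN).
8: TP=264, FP=29+64=93, FN=128+134=262 → 528/883 = 0.5980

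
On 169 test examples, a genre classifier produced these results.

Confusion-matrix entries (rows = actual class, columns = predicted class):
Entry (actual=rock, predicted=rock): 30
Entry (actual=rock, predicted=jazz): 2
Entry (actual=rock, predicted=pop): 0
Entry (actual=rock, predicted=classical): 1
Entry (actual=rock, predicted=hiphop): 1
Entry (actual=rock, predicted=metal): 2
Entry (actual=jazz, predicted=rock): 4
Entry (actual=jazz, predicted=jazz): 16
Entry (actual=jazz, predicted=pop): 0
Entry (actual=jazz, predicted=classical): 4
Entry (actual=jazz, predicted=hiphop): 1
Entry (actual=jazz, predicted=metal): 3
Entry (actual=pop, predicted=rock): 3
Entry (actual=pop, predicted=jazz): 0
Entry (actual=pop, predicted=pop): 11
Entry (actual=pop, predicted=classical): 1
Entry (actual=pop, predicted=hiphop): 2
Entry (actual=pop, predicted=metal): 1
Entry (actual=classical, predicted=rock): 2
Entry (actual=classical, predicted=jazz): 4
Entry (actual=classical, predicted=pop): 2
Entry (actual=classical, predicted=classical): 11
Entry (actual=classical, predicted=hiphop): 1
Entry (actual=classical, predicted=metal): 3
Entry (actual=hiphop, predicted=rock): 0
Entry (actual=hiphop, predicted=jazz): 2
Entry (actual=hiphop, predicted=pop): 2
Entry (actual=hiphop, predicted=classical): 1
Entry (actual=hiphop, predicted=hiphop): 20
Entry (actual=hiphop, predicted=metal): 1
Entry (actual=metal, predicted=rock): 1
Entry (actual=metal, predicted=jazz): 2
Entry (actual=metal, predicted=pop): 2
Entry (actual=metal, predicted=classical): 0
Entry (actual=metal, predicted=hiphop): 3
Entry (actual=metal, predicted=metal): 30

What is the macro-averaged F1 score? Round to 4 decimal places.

0.6762

Per-class F1 score (2·TP/(2·TP+FP+FN)):
  rock: TP=30, FP=4+3+2+0+1=10, FN=2+0+1+1+2=6 → 60/76 = 0.78947
  jazz: TP=16, FP=2+0+4+2+2=10, FN=4+0+4+1+3=12 → 32/54 = 0.59259
  pop: TP=11, FP=0+0+2+2+2=6, FN=3+0+1+2+1=7 → 22/35 = 0.62857
  classical: TP=11, FP=1+4+1+1+0=7, FN=2+4+2+1+3=12 → 22/41 = 0.53659
  hiphop: TP=20, FP=1+1+2+1+3=8, FN=0+2+2+1+1=6 → 40/54 = 0.74074
  metal: TP=30, FP=2+3+1+3+1=10, FN=1+2+2+0+3=8 → 60/78 = 0.76923
Macro-F1 score = mean = (0.78947 + 0.59259 + 0.62857 + 0.53659 + 0.74074 + 0.76923) / 6 = 0.6762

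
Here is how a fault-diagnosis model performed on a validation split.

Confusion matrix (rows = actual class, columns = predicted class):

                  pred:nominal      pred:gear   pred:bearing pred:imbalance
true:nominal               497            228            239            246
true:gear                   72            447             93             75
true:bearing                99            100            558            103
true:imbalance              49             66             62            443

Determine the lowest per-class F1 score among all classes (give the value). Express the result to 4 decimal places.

0.5158

Per-class F1 score (2·TP/(2·TP+FP+FN)):
  nominal: TP=497, FP=72+99+49=220, FN=228+239+246=713 → 994/1927 = 0.51583
  gear: TP=447, FP=228+100+66=394, FN=72+93+75=240 → 894/1528 = 0.58508
  bearing: TP=558, FP=239+93+62=394, FN=99+100+103=302 → 1116/1812 = 0.61589
  imbalance: TP=443, FP=246+75+103=424, FN=49+66+62=177 → 886/1487 = 0.59583
Lowest is class 'nominal' with F1 score = 0.5158.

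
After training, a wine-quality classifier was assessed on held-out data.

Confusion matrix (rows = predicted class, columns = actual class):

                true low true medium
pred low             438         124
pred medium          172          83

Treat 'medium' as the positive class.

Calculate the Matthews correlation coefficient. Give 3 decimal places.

MCC = (TP·TN − FP·FN) / √((TP+FP)(TP+FN)(TN+FP)(TN+FN))
Numerator = 83·438 − 172·124 = 15026
Denominator = √(255·207·610·562) = √18095753700 = 134520.4583
MCC = 15026 / 134520.4583 = 0.112

0.112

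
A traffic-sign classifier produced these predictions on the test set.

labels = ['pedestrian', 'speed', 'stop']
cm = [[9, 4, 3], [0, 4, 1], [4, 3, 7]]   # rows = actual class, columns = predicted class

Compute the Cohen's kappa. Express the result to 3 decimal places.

0.350

Observed agreement pₒ = trace/N = 20/35 = 0.5714
Expected agreement pₑ = Σ (rowᵢ·colᵢ)/N² = (16·13 + 5·11 + 14·11)/35² = 0.3404
κ = (pₒ − pₑ)/(1 − pₑ) = (0.5714 − 0.3404)/(1 − 0.3404) = 0.350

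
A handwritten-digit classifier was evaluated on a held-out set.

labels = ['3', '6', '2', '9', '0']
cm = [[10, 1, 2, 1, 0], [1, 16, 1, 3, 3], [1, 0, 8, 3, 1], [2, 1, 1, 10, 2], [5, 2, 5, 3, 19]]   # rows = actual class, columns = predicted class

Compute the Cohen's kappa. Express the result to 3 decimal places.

Observed agreement pₒ = trace/N = 63/101 = 0.6238
Expected agreement pₑ = Σ (rowᵢ·colᵢ)/N² = (14·19 + 24·20 + 13·17 + 16·20 + 34·25)/101² = 0.2095
κ = (pₒ − pₑ)/(1 − pₑ) = (0.6238 − 0.2095)/(1 − 0.2095) = 0.524

0.524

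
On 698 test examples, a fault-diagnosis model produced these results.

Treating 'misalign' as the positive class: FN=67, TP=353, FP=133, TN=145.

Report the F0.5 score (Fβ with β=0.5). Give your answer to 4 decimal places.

Fβ = (1+β²)·TP / ((1+β²)·TP + β²·FN + FP), with β²=1/4
= 1.25·353 / (1.25·353 + 0.25·67 + 133) = 0.7466

0.7466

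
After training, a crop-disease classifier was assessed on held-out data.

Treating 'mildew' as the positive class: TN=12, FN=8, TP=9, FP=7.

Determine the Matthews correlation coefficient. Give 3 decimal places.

MCC = (TP·TN − FP·FN) / √((TP+FP)(TP+FN)(TN+FP)(TN+FN))
Numerator = 9·12 − 7·8 = 52
Denominator = √(16·17·19·20) = √103360 = 321.4965
MCC = 52 / 321.4965 = 0.162

0.162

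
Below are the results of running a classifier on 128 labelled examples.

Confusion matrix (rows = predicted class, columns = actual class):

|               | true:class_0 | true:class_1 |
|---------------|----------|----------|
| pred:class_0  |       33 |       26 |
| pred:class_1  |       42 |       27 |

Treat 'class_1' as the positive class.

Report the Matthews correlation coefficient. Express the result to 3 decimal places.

MCC = (TP·TN − FP·FN) / √((TP+FP)(TP+FN)(TN+FP)(TN+FN))
Numerator = 27·33 − 42·26 = -201
Denominator = √(69·53·75·59) = √16182225 = 4022.7136
MCC = -201 / 4022.7136 = -0.050

-0.050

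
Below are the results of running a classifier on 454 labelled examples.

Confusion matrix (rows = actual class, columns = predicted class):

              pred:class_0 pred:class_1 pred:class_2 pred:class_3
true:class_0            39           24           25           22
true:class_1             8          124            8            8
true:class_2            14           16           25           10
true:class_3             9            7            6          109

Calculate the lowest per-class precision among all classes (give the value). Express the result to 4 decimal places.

Per-class precision (TP/(TP+FP)):
  class_0: TP=39, FP=8+14+9=31 → 39/70 = 0.55714
  class_1: TP=124, FP=24+16+7=47 → 124/171 = 0.72515
  class_2: TP=25, FP=25+8+6=39 → 25/64 = 0.39063
  class_3: TP=109, FP=22+8+10=40 → 109/149 = 0.73154
Lowest is class 'class_2' with precision = 0.3906.

0.3906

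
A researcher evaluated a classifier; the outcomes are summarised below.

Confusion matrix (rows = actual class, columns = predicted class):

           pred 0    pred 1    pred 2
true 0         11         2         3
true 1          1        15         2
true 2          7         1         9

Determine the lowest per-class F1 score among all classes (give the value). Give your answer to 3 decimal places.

0.581

Per-class F1 score (2·TP/(2·TP+FP+FN)):
  0: TP=11, FP=1+7=8, FN=2+3=5 → 22/35 = 0.6286
  1: TP=15, FP=2+1=3, FN=1+2=3 → 30/36 = 0.8333
  2: TP=9, FP=3+2=5, FN=7+1=8 → 18/31 = 0.5806
Lowest is class '2' with F1 score = 0.581.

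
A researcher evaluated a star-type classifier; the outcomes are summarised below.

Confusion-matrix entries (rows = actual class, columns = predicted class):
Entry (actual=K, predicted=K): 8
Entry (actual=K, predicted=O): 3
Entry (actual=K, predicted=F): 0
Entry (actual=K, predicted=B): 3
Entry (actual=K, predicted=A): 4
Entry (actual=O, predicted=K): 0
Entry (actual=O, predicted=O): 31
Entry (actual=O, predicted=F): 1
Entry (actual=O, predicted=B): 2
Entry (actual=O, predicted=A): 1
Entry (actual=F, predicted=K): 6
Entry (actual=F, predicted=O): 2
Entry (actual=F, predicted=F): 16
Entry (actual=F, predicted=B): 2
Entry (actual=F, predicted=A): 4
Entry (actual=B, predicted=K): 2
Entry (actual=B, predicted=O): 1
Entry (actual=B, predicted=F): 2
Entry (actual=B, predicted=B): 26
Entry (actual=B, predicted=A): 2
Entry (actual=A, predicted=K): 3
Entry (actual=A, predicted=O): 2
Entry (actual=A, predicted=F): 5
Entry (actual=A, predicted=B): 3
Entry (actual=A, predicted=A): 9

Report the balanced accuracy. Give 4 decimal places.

0.6121

Balanced accuracy = mean of per-class recall.
  K: recall = 8/18 = 0.44444
  O: recall = 31/35 = 0.88571
  F: recall = 16/30 = 0.53333
  B: recall = 26/33 = 0.78788
  A: recall = 9/22 = 0.40909
Mean = (0.44444 + 0.88571 + 0.53333 + 0.78788 + 0.40909) / 5 = 0.6121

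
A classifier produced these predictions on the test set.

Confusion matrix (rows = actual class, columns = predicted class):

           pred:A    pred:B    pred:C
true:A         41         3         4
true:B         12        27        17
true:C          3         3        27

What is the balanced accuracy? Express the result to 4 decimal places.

0.7182

Balanced accuracy = mean of per-class recall.
  A: recall = 41/48 = 0.85417
  B: recall = 27/56 = 0.48214
  C: recall = 27/33 = 0.81818
Mean = (0.85417 + 0.48214 + 0.81818) / 3 = 0.7182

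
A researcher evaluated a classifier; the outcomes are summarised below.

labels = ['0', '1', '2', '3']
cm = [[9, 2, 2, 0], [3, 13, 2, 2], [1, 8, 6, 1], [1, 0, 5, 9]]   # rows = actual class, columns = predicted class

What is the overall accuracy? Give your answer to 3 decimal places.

Accuracy = trace / total = (9+13+6+9=37) / 64 = 37/64 = 0.578

0.578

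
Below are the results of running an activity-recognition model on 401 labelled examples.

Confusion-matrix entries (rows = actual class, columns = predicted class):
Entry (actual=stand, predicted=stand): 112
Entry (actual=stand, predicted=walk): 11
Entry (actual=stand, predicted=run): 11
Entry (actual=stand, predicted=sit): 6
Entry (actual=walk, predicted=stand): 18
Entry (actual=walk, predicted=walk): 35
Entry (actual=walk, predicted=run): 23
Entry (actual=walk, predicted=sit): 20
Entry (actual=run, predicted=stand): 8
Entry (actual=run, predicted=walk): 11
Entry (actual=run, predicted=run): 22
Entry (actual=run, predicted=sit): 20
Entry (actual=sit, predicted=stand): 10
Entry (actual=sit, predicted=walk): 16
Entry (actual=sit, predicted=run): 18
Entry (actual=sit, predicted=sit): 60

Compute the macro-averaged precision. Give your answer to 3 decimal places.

0.525

Per-class precision (TP/(TP+FP)):
  stand: TP=112, FP=18+8+10=36 → 112/148 = 0.7568
  walk: TP=35, FP=11+11+16=38 → 35/73 = 0.4795
  run: TP=22, FP=11+23+18=52 → 22/74 = 0.2973
  sit: TP=60, FP=6+20+20=46 → 60/106 = 0.5660
Macro-precision = mean = (0.7568 + 0.4795 + 0.2973 + 0.5660) / 4 = 0.525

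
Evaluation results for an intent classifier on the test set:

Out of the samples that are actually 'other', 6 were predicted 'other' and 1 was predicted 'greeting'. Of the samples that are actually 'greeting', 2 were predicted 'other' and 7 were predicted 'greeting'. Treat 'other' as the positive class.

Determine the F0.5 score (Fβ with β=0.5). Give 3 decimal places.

0.769

Fβ = (1+β²)·TP / ((1+β²)·TP + β²·FN + FP), with β²=1/4
= 1.25·6 / (1.25·6 + 0.25·1 + 2) = 0.769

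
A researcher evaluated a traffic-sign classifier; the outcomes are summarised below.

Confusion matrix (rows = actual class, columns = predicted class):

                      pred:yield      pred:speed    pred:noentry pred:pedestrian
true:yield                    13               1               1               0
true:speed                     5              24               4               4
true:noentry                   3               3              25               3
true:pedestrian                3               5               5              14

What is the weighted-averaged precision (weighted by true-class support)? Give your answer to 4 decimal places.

Per-class precision (TP/(TP+FP)):
  yield: TP=13, FP=5+3+3=11 → 13/24 = 0.54167
  speed: TP=24, FP=1+3+5=9 → 24/33 = 0.72727
  noentry: TP=25, FP=1+4+5=10 → 25/35 = 0.71429
  pedestrian: TP=14, FP=0+4+3=7 → 14/21 = 0.66667
Weighted-precision = Σ (supportᵢ/N)·precisionᵢ with N=113: (15/113)·0.54167 + (37/113)·0.72727 + (34/113)·0.71429 + (27/113)·0.66667 = 0.6842

0.6842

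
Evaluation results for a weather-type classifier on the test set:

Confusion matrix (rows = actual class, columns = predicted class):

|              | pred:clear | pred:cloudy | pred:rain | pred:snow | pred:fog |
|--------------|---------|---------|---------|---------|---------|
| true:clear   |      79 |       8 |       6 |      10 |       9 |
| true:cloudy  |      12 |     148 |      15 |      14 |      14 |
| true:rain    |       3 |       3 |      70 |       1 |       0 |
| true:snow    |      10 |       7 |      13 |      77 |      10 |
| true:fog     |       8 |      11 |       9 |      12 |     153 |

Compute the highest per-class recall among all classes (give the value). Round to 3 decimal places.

Per-class recall (TP/(TP+FN)):
  clear: TP=79, FN=8+6+10+9=33 → 79/112 = 0.7054
  cloudy: TP=148, FN=12+15+14+14=55 → 148/203 = 0.7291
  rain: TP=70, FN=3+3+1+0=7 → 70/77 = 0.9091
  snow: TP=77, FN=10+7+13+10=40 → 77/117 = 0.6581
  fog: TP=153, FN=8+11+9+12=40 → 153/193 = 0.7927
Highest is class 'rain' with recall = 0.909.

0.909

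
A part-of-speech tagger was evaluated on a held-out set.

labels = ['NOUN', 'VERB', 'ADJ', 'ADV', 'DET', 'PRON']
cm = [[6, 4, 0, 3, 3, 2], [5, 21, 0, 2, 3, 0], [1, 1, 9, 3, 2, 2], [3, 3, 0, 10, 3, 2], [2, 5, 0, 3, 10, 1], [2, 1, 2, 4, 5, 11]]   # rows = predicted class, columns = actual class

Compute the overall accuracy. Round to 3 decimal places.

Accuracy = trace / total = (6+21+9+10+10+11=67) / 134 = 67/134 = 0.500

0.500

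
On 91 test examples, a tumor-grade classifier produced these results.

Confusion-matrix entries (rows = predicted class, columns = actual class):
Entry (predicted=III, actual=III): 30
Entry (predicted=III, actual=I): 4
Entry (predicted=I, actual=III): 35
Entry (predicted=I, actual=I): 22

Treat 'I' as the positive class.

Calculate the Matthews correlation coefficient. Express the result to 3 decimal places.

0.287

MCC = (TP·TN − FP·FN) / √((TP+FP)(TP+FN)(TN+FP)(TN+FN))
Numerator = 22·30 − 35·4 = 520
Denominator = √(57·26·65·34) = √3275220 = 1809.7569
MCC = 520 / 1809.7569 = 0.287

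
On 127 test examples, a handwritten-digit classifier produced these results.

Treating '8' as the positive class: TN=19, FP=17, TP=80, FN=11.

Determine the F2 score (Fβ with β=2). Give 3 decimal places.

0.868

Fβ = (1+β²)·TP / ((1+β²)·TP + β²·FN + FP), with β²=4
= 5·80 / (5·80 + 4·11 + 17) = 0.868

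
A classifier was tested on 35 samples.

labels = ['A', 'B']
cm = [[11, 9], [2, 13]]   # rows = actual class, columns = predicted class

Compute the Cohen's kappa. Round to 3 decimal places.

0.394

Observed agreement pₒ = trace/N = 24/35 = 0.6857
Expected agreement pₑ = Σ (rowᵢ·colᵢ)/N² = (20·13 + 15·22)/35² = 0.4816
κ = (pₒ − pₑ)/(1 − pₑ) = (0.6857 − 0.4816)/(1 − 0.4816) = 0.394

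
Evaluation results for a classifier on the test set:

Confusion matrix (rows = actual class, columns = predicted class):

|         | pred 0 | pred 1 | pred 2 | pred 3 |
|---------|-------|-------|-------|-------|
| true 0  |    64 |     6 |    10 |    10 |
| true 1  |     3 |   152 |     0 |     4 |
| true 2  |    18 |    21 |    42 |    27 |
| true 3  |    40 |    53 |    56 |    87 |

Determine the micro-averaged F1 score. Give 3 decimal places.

Micro-averaging pools counts across classes: ΣTP=345, ΣFP=248, ΣFN=248.
Micro-F1 score = 2·TP/(2·TP+FP+FN) on pooled counts = 0.582 (equals overall accuracy in single-label multiclass).

0.582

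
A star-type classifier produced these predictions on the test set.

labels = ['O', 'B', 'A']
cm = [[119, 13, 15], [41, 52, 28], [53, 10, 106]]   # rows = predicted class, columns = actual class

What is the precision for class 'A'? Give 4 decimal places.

Treat 'A' as positive and all other classes as negative.
precision = TP/(TP+FP).
A: TP=106, FP=53+10=63 → 106/169 = 0.62722

0.6272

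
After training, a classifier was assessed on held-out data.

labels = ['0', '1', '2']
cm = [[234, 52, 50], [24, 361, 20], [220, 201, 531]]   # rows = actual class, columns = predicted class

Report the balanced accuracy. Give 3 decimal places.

Balanced accuracy = mean of per-class recall.
  0: recall = 234/336 = 0.6964
  1: recall = 361/405 = 0.8914
  2: recall = 531/952 = 0.5578
Mean = (0.6964 + 0.8914 + 0.5578) / 3 = 0.715

0.715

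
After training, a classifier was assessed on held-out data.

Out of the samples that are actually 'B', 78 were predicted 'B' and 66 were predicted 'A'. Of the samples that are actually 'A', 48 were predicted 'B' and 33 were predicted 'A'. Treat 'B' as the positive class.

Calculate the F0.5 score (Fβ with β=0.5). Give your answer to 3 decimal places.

0.602

Fβ = (1+β²)·TP / ((1+β²)·TP + β²·FN + FP), with β²=1/4
= 1.25·78 / (1.25·78 + 0.25·66 + 48) = 0.602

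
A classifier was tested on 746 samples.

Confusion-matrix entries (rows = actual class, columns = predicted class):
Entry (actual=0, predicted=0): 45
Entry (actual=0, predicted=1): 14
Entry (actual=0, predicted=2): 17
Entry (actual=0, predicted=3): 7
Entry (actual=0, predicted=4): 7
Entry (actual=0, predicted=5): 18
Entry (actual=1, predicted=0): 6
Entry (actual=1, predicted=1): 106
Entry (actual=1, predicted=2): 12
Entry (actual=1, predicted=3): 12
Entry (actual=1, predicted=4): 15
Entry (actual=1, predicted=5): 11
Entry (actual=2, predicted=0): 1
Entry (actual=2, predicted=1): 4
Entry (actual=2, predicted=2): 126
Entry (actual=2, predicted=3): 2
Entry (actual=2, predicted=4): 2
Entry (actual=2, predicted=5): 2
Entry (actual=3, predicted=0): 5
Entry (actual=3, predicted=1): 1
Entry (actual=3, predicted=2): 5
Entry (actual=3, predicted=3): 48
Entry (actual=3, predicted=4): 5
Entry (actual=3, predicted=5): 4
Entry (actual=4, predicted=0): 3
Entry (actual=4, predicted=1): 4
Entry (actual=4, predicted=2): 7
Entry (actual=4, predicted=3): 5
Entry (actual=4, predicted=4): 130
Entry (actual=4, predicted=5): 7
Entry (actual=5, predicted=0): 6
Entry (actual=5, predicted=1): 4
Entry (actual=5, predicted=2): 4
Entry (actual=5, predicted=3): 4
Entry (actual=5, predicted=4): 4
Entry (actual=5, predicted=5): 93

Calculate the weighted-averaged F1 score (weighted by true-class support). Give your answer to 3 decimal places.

Per-class F1 score (2·TP/(2·TP+FP+FN)):
  0: TP=45, FP=6+1+5+3+6=21, FN=14+17+7+7+18=63 → 90/174 = 0.5172
  1: TP=106, FP=14+4+1+4+4=27, FN=6+12+12+15+11=56 → 212/295 = 0.7186
  2: TP=126, FP=17+12+5+7+4=45, FN=1+4+2+2+2=11 → 252/308 = 0.8182
  3: TP=48, FP=7+12+2+5+4=30, FN=5+1+5+5+4=20 → 96/146 = 0.6575
  4: TP=130, FP=7+15+2+5+4=33, FN=3+4+7+5+7=26 → 260/319 = 0.8150
  5: TP=93, FP=18+11+2+4+7=42, FN=6+4+4+4+4=22 → 186/250 = 0.7440
Weighted-F1 score = Σ (supportᵢ/N)·F1 scoreᵢ with N=746: (108/746)·0.5172 + (162/746)·0.7186 + (137/746)·0.8182 + (68/746)·0.6575 + (156/746)·0.8150 + (115/746)·0.7440 = 0.726

0.726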